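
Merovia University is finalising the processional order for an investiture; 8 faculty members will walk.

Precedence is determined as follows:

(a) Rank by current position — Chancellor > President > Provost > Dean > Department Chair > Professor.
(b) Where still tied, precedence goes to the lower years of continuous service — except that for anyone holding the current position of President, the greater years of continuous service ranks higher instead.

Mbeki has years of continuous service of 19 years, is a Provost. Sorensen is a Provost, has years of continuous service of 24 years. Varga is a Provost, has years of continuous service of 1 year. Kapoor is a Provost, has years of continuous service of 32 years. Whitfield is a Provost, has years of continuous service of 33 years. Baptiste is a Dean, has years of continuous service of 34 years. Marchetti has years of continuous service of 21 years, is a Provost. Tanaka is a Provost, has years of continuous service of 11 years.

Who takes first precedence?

By current position: Varga, Tanaka, Mbeki, Marchetti, Sorensen, Kapoor and Whitfield (Provost); then Baptiste (Dean).
Among Varga, Tanaka, Mbeki, Marchetti, Sorensen, Kapoor and Whitfield, by years of continuous service (lower first): Varga (1 year) before Tanaka (11 years) before Mbeki (19 years) before Marchetti (21 years) before Sorensen (24 years) before Kapoor (32 years) before Whitfield (33 years).
Order: Varga, Tanaka, Mbeki, Marchetti, Sorensen, Kapoor, Whitfield, Baptiste.

Varga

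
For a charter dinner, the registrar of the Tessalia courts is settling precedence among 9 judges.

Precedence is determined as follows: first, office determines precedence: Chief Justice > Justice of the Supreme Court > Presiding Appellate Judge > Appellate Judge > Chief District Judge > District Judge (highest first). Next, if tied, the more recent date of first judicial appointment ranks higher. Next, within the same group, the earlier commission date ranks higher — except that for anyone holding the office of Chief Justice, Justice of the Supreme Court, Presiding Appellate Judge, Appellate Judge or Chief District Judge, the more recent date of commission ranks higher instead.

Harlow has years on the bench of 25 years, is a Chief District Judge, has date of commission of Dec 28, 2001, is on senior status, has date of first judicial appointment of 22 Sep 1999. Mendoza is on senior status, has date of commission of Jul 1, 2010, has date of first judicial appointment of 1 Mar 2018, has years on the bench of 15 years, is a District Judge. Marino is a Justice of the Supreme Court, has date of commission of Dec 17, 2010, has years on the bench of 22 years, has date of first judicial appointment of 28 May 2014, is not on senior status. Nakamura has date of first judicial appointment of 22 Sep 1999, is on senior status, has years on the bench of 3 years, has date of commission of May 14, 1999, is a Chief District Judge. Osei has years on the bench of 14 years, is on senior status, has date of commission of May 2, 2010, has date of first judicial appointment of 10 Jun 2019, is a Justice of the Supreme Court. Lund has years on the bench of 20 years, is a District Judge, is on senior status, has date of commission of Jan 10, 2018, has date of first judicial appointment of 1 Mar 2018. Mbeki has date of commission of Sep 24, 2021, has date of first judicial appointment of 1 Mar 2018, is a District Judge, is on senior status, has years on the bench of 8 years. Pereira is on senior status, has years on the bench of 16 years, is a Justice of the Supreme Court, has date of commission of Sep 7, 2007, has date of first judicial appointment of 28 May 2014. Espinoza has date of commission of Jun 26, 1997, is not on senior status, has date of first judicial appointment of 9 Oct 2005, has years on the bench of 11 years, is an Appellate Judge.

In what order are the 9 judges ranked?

By office: Osei, Marino and Pereira (Justice of the Supreme Court); then Espinoza (Appellate Judge); then Harlow and Nakamura (Chief District Judge); then Mendoza, Lund and Mbeki (District Judge).
Among Osei, Marino and Pereira, by date of first judicial appointment (later first): Osei (10 Jun 2019) before Marino and Pereira (28 May 2014).
Among Marino and Pereira, by date of commission (later first) (reversed rule for this group): Marino (Dec 17, 2010) before Pereira (Sep 7, 2007).
Harlow and Nakamura both have date of first judicial appointment 22 Sep 1999, so the next rule applies.
Among Harlow and Nakamura, by date of commission (later first) (reversed rule for this group): Harlow (Dec 28, 2001) before Nakamura (May 14, 1999).
Mendoza, Lund and Mbeki all have date of first judicial appointment 1 Mar 2018, so the next rule applies.
Among Mendoza, Lund and Mbeki, by date of commission (earlier first): Mendoza (Jul 1, 2010) before Lund (Jan 10, 2018) before Mbeki (Sep 24, 2021).
Full order: Osei, Marino, Pereira, Espinoza, Harlow, Nakamura, Mendoza, Lund, Mbeki.

Osei, Marino, Pereira, Espinoza, Harlow, Nakamura, Mendoza, Lund, Mbeki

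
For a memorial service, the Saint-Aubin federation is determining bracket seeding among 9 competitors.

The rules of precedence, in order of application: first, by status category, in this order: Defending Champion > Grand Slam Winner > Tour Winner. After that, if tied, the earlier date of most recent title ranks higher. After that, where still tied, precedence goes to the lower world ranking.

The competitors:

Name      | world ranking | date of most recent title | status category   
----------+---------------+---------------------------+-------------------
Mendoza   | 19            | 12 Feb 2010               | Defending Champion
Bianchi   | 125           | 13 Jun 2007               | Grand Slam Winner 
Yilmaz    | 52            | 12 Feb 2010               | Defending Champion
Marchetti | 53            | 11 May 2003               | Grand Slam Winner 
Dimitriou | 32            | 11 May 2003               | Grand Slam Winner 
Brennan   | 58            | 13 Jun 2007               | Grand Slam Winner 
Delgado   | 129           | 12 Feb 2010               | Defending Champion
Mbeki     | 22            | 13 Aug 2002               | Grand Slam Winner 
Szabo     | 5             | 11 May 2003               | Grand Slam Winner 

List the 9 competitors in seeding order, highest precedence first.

Mendoza, Yilmaz, Delgado, Mbeki, Szabo, Dimitriou, Marchetti, Brennan, Bianchi

By status category: Mendoza, Yilmaz and Delgado (Defending Champion); then Mbeki, Szabo, Dimitriou, Marchetti, Brennan and Bianchi (Grand Slam Winner).
Mendoza, Yilmaz and Delgado all have date of most recent title 12 Feb 2010, so the next rule applies.
Among Mendoza, Yilmaz and Delgado, by world ranking (lower first): Mendoza (19) before Yilmaz (52) before Delgado (129).
Among Mbeki, Szabo, Dimitriou, Marchetti, Brennan and Bianchi, by date of most recent title (earlier first): Mbeki (13 Aug 2002) before Szabo, Dimitriou and Marchetti (11 May 2003) before Brennan and Bianchi (13 Jun 2007).
Among Szabo, Dimitriou and Marchetti, by world ranking (lower first): Szabo (5) before Dimitriou (32) before Marchetti (53).
Among Brennan and Bianchi, by world ranking (lower first): Brennan (58) before Bianchi (125).
Full order: Mendoza, Yilmaz, Delgado, Mbeki, Szabo, Dimitriou, Marchetti, Brennan, Bianchi.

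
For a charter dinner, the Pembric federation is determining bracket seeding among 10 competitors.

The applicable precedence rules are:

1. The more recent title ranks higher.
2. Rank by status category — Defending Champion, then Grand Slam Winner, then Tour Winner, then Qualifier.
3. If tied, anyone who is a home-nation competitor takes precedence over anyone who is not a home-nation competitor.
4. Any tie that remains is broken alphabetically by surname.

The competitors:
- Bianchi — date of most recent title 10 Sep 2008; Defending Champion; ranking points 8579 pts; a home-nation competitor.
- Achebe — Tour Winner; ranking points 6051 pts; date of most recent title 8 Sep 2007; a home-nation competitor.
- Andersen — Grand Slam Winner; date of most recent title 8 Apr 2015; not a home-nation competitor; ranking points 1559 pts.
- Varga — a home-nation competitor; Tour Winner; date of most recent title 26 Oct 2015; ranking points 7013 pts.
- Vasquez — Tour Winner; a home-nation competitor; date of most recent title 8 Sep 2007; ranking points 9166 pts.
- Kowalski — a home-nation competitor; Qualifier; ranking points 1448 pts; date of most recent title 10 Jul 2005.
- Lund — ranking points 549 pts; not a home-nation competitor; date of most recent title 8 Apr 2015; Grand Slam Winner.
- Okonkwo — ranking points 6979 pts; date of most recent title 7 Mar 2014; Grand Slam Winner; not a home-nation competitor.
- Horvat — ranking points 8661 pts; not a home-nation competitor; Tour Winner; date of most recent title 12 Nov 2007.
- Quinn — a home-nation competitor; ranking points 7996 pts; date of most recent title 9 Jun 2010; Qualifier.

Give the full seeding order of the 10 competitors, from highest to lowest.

Varga, Andersen, Lund, Okonkwo, Quinn, Bianchi, Horvat, Achebe, Vasquez, Kowalski

By date of most recent title (later first): Varga (26 Oct 2015); then Andersen and Lund (both 8 Apr 2015); then Okonkwo (7 Mar 2014); then Quinn (9 Jun 2010); then Bianchi (10 Sep 2008); then Horvat (12 Nov 2007); then Achebe and Vasquez (both 8 Sep 2007); then Kowalski (10 Jul 2005).
Andersen and Lund are each Grand Slam Winner, so the next rule applies.
Andersen and Lund are each not a home-nation competitor, so the next rule applies.
Among Andersen and Lund, alphabetically by surname: Andersen before Lund.
Achebe and Vasquez are each Tour Winner, so the next rule applies.
Achebe and Vasquez are each a home-nation competitor, so the next rule applies.
Among Achebe and Vasquez, alphabetically by surname: Achebe before Vasquez.
Full order: Varga, Andersen, Lund, Okonkwo, Quinn, Bianchi, Horvat, Achebe, Vasquez, Kowalski.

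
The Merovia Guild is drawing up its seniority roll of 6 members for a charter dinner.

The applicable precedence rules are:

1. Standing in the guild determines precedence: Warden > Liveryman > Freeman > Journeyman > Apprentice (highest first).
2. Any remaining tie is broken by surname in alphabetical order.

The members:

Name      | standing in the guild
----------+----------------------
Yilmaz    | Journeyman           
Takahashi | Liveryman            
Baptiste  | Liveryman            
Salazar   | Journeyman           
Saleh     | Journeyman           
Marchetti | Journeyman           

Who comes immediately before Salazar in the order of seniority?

By standing in the guild: Baptiste and Takahashi (Liveryman); then Marchetti, Salazar, Saleh and Yilmaz (Journeyman).
Among Baptiste and Takahashi, alphabetically by surname: Baptiste before Takahashi.
Among Marchetti, Salazar, Saleh and Yilmaz, alphabetically by surname: Marchetti before Salazar before Saleh before Yilmaz.
Order: Baptiste, Takahashi, Marchetti, Salazar, Saleh, Yilmaz.

Marchetti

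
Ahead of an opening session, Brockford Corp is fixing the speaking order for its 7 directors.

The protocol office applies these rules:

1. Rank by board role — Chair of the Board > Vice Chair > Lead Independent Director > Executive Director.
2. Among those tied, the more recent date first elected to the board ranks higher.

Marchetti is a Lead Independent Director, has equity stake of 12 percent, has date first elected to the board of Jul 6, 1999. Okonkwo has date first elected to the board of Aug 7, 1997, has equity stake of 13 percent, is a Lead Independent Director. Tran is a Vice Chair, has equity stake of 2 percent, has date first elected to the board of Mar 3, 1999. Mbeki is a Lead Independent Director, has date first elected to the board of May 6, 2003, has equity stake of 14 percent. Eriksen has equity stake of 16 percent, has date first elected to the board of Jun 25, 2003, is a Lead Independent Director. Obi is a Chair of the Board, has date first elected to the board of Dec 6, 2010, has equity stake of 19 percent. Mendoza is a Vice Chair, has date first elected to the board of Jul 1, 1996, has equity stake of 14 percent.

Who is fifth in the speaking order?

Mbeki

By board role: Obi (Chair of the Board); then Tran and Mendoza (Vice Chair); then Eriksen, Mbeki, Marchetti and Okonkwo (Lead Independent Director).
Among Tran and Mendoza, by date first elected to the board (later first): Tran (Mar 3, 1999) before Mendoza (Jul 1, 1996).
Among Eriksen, Mbeki, Marchetti and Okonkwo, by date first elected to the board (later first): Eriksen (Jun 25, 2003) before Mbeki (May 6, 2003) before Marchetti (Jul 6, 1999) before Okonkwo (Aug 7, 1997).
Order: Obi, Tran, Mendoza, Eriksen, Mbeki, Marchetti, Okonkwo.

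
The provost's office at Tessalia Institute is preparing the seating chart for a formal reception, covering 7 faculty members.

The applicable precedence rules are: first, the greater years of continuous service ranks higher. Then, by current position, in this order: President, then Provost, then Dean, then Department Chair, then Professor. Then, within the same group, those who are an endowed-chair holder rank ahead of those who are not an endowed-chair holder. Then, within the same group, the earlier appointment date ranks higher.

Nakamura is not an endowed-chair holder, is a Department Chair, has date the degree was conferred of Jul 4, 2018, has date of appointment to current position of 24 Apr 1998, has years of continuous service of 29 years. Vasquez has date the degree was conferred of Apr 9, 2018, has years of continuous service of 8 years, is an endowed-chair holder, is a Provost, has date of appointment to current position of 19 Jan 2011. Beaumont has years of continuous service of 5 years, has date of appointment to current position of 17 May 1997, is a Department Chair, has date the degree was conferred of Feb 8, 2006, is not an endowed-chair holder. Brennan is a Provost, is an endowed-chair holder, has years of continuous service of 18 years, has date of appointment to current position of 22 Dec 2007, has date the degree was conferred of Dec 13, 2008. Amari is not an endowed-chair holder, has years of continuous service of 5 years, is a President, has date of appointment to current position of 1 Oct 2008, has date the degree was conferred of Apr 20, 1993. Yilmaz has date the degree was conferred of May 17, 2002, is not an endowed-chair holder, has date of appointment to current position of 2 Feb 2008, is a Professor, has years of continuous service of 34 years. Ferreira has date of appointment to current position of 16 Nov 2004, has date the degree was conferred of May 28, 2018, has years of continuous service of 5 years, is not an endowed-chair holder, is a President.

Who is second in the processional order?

Nakamura

By years of continuous service (higher first): Yilmaz (34 years); then Nakamura (29 years); then Brennan (18 years); then Vasquez (8 years); then Ferreira, Amari and Beaumont (each 5 years).
Among Ferreira, Amari and Beaumont, by current position: Ferreira and Amari (President) before Beaumont (Department Chair).
Ferreira and Amari are each not an endowed-chair holder, so the next rule applies.
Among Ferreira and Amari, by date of appointment to current position (earlier first): Ferreira (16 Nov 2004) before Amari (1 Oct 2008).
Order: Yilmaz, Nakamura, Brennan, Vasquez, Ferreira, Amari, Beaumont.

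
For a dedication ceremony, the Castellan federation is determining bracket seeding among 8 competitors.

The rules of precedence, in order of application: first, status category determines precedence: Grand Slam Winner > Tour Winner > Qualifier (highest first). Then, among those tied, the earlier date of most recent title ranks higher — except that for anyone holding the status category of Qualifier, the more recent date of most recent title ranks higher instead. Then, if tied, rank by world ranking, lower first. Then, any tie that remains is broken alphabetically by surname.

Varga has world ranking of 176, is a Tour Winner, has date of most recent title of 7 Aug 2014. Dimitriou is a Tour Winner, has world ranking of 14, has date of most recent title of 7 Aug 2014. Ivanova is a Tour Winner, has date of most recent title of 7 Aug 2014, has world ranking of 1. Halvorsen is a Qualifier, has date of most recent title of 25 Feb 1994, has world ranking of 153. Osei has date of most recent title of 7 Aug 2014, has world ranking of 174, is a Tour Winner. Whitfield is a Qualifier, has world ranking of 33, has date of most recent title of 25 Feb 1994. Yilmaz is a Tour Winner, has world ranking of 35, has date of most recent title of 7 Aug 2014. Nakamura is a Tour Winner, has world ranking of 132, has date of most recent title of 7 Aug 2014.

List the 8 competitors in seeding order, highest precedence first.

Ivanova, Dimitriou, Yilmaz, Nakamura, Osei, Varga, Whitfield, Halvorsen

By status category: Ivanova, Dimitriou, Yilmaz, Nakamura, Osei and Varga (Tour Winner); then Whitfield and Halvorsen (Qualifier).
Ivanova, Dimitriou, Yilmaz, Nakamura, Osei and Varga all have date of most recent title 7 Aug 2014, so the next rule applies.
Among Ivanova, Dimitriou, Yilmaz, Nakamura, Osei and Varga, by world ranking (lower first): Ivanova (1) before Dimitriou (14) before Yilmaz (35) before Nakamura (132) before Osei (174) before Varga (176).
Whitfield and Halvorsen both have date of most recent title 25 Feb 1994, so the next rule applies.
Among Whitfield and Halvorsen, by world ranking (lower first): Whitfield (33) before Halvorsen (153).
Full order: Ivanova, Dimitriou, Yilmaz, Nakamura, Osei, Varga, Whitfield, Halvorsen.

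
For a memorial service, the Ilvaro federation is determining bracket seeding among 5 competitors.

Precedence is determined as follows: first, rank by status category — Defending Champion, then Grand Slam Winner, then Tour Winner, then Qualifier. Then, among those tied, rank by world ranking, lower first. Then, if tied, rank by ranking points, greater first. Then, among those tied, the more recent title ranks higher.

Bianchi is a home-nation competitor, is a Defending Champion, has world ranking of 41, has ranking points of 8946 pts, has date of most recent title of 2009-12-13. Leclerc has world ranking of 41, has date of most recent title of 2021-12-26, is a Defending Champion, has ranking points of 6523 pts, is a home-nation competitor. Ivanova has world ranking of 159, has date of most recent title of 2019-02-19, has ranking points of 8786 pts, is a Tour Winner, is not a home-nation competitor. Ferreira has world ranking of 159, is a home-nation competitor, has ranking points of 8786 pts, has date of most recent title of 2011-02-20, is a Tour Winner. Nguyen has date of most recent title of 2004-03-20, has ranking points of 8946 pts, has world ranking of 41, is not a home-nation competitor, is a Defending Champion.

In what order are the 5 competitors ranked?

Bianchi, Nguyen, Leclerc, Ivanova, Ferreira

By status category: Bianchi, Nguyen and Leclerc (Defending Champion); then Ivanova and Ferreira (Tour Winner).
Bianchi, Nguyen and Leclerc all have world ranking 41, so the next rule applies.
Among Bianchi, Nguyen and Leclerc, by ranking points (higher first): Bianchi and Nguyen (8946 pts) before Leclerc (6523 pts).
Among Bianchi and Nguyen, by date of most recent title (later first): Bianchi (2009-12-13) before Nguyen (2004-03-20).
Ivanova and Ferreira both have world ranking 159, so the next rule applies.
Ivanova and Ferreira both have ranking points 8786 pts, so the next rule applies.
Among Ivanova and Ferreira, by date of most recent title (later first): Ivanova (2019-02-19) before Ferreira (2011-02-20).
Full order: Bianchi, Nguyen, Leclerc, Ivanova, Ferreira.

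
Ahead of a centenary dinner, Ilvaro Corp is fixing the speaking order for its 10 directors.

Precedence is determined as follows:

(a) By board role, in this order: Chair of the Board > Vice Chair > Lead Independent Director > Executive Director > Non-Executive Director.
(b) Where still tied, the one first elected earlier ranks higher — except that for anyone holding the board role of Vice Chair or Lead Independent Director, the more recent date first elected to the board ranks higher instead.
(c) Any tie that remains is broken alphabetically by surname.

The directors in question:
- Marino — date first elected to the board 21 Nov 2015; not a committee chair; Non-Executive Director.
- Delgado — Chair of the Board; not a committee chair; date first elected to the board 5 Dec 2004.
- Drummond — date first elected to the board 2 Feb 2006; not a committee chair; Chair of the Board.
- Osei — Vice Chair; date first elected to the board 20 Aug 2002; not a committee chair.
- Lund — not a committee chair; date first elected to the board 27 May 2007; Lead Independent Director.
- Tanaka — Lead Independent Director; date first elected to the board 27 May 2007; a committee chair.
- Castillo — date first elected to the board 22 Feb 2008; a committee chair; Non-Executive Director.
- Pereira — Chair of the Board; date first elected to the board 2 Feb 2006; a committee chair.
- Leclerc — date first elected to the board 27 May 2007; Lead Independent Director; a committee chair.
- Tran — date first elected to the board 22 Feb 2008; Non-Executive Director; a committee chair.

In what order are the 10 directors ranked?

Delgado, Drummond, Pereira, Osei, Leclerc, Lund, Tanaka, Castillo, Tran, Marino

By board role: Delgado, Drummond and Pereira (Chair of the Board); then Osei (Vice Chair); then Leclerc, Lund and Tanaka (Lead Independent Director); then Castillo, Tran and Marino (Non-Executive Director).
Among Delgado, Drummond and Pereira, by date first elected to the board (earlier first): Delgado (5 Dec 2004) before Drummond and Pereira (2 Feb 2006).
Among Drummond and Pereira, alphabetically by surname: Drummond before Pereira.
Leclerc, Lund and Tanaka all have date first elected to the board 27 May 2007, so the next rule applies.
Among Leclerc, Lund and Tanaka, alphabetically by surname: Leclerc before Lund before Tanaka.
Among Castillo, Tran and Marino, by date first elected to the board (earlier first): Castillo and Tran (22 Feb 2008) before Marino (21 Nov 2015).
Among Castillo and Tran, alphabetically by surname: Castillo before Tran.
Full order: Delgado, Drummond, Pereira, Osei, Leclerc, Lund, Tanaka, Castillo, Tran, Marino.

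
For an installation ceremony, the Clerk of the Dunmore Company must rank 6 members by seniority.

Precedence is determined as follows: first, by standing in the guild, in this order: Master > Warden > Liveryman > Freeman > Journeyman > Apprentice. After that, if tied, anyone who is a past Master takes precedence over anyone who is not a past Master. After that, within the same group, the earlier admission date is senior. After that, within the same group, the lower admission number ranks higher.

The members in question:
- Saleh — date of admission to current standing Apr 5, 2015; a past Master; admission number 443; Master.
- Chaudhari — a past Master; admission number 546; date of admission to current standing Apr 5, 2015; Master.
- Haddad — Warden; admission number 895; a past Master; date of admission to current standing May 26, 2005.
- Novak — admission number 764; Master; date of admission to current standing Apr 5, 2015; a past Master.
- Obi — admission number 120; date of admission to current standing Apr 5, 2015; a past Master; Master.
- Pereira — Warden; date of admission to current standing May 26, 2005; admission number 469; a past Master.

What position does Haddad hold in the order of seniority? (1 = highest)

6

By standing in the guild: Obi, Saleh, Chaudhari and Novak (Master); then Pereira and Haddad (Warden).
Obi, Saleh, Chaudhari and Novak are each a past Master, so the next rule applies.
Obi, Saleh, Chaudhari and Novak all have date of admission to current standing Apr 5, 2015, so the next rule applies.
Among Obi, Saleh, Chaudhari and Novak, by admission number (lower first): Obi (120) before Saleh (443) before Chaudhari (546) before Novak (764).
Pereira and Haddad are each a past Master, so the next rule applies.
Pereira and Haddad both have date of admission to current standing May 26, 2005, so the next rule applies.
Among Pereira and Haddad, by admission number (lower first): Pereira (469) before Haddad (895).
Order: Obi, Saleh, Chaudhari, Novak, Pereira, Haddad. So position 6.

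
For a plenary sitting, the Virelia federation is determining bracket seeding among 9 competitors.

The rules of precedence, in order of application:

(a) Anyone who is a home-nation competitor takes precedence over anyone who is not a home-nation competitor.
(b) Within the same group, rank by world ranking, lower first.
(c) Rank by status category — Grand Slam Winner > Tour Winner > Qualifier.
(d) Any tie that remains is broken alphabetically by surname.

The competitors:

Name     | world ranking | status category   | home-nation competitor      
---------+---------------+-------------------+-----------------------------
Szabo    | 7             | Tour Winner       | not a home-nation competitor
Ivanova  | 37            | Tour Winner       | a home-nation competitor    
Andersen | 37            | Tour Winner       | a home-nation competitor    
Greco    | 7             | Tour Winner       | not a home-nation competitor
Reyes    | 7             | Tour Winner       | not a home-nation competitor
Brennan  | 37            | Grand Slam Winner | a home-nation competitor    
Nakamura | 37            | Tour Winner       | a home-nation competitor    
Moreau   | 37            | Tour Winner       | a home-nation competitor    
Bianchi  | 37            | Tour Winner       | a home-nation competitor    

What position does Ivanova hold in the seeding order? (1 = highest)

By the first rule: Brennan, Andersen, Bianchi, Ivanova, Moreau and Nakamura (each a home-nation competitor); then Greco, Reyes and Szabo (each not a home-nation competitor).
Brennan, Andersen, Bianchi, Ivanova, Moreau and Nakamura all have world ranking 37, so the next rule applies.
Among Brennan, Andersen, Bianchi, Ivanova, Moreau and Nakamura, by status category: Brennan (Grand Slam Winner) before Andersen, Bianchi, Ivanova, Moreau and Nakamura (Tour Winner).
Among Andersen, Bianchi, Ivanova, Moreau and Nakamura, alphabetically by surname: Andersen before Bianchi before Ivanova before Moreau before Nakamura.
Greco, Reyes and Szabo all have world ranking 7, so the next rule applies.
Greco, Reyes and Szabo are each Tour Winner, so the next rule applies.
Among Greco, Reyes and Szabo, alphabetically by surname: Greco before Reyes before Szabo.
Order: Brennan, Andersen, Bianchi, Ivanova, Moreau, Nakamura, Greco, Reyes, Szabo. So position 4.

4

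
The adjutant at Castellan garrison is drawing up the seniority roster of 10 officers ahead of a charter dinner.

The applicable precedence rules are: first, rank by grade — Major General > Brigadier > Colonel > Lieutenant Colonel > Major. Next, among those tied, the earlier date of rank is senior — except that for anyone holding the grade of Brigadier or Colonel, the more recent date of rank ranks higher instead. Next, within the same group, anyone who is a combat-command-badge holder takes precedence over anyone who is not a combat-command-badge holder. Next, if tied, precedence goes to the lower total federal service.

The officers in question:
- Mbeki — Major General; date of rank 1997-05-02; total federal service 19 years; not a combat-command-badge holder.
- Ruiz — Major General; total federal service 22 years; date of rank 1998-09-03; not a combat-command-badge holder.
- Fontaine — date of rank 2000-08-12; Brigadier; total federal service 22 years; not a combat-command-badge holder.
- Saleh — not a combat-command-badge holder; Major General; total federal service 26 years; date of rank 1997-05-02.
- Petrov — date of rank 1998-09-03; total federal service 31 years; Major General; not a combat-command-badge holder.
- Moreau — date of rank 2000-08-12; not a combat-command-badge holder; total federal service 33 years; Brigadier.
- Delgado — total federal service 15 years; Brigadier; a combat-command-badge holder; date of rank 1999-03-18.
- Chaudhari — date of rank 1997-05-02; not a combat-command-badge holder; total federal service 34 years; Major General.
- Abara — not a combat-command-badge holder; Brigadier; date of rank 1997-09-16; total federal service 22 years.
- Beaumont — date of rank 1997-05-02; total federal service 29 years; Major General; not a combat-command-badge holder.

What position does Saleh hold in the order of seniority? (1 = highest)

2

By grade: Mbeki, Saleh, Beaumont, Chaudhari, Ruiz and Petrov (Major General); then Fontaine, Moreau, Delgado and Abara (Brigadier).
Among Mbeki, Saleh, Beaumont, Chaudhari, Ruiz and Petrov, by date of rank (earlier first): Mbeki, Saleh, Beaumont and Chaudhari (1997-05-02) before Ruiz and Petrov (1998-09-03).
Mbeki, Saleh, Beaumont and Chaudhari are each not a combat-command-badge holder, so the next rule applies.
Among Mbeki, Saleh, Beaumont and Chaudhari, by total federal service (lower first): Mbeki (19 years) before Saleh (26 years) before Beaumont (29 years) before Chaudhari (34 years).
Ruiz and Petrov are each not a combat-command-badge holder, so the next rule applies.
Among Ruiz and Petrov, by total federal service (lower first): Ruiz (22 years) before Petrov (31 years).
Among Fontaine, Moreau, Delgado and Abara, by date of rank (later first) (reversed rule for this group): Fontaine and Moreau (2000-08-12) before Delgado (1999-03-18) before Abara (1997-09-16).
Fontaine and Moreau are each not a combat-command-badge holder, so the next rule applies.
Among Fontaine and Moreau, by total federal service (lower first): Fontaine (22 years) before Moreau (33 years).
Order: Mbeki, Saleh, Beaumont, Chaudhari, Ruiz, Petrov, Fontaine, Moreau, Delgado, Abara. So position 2.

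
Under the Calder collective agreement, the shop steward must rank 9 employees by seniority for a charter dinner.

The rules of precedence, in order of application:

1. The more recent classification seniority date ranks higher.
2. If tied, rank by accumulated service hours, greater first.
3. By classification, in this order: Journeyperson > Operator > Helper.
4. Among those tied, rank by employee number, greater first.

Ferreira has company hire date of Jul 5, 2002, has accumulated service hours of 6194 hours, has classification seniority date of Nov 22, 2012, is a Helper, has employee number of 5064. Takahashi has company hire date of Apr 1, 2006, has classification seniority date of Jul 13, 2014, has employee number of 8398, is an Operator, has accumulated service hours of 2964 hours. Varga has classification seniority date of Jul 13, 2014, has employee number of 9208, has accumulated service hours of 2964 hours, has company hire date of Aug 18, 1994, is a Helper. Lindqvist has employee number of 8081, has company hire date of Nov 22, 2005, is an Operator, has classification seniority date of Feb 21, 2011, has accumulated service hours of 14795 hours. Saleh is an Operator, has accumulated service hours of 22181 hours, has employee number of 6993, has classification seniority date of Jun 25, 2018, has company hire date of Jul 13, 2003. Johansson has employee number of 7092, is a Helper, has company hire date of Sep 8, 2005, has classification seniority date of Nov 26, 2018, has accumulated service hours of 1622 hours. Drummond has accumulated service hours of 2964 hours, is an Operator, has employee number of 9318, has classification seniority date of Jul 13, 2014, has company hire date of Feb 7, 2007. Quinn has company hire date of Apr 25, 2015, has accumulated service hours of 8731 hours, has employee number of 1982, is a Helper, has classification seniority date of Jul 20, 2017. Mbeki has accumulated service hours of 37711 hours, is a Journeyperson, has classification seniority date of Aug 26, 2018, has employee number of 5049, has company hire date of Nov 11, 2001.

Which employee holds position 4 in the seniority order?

By classification seniority date (later first): Johansson (Nov 26, 2018); then Mbeki (Aug 26, 2018); then Saleh (Jun 25, 2018); then Quinn (Jul 20, 2017); then Drummond, Takahashi and Varga (each Jul 13, 2014); then Ferreira (Nov 22, 2012); then Lindqvist (Feb 21, 2011).
Drummond, Takahashi and Varga all have accumulated service hours 2964 hours, so the next rule applies.
Among Drummond, Takahashi and Varga, by classification: Drummond and Takahashi (Operator) before Varga (Helper).
Among Drummond and Takahashi, by employee number (higher first): Drummond (9318) before Takahashi (8398).
Order: Johansson, Mbeki, Saleh, Quinn, Drummond, Takahashi, Varga, Ferreira, Lindqvist.

Quinn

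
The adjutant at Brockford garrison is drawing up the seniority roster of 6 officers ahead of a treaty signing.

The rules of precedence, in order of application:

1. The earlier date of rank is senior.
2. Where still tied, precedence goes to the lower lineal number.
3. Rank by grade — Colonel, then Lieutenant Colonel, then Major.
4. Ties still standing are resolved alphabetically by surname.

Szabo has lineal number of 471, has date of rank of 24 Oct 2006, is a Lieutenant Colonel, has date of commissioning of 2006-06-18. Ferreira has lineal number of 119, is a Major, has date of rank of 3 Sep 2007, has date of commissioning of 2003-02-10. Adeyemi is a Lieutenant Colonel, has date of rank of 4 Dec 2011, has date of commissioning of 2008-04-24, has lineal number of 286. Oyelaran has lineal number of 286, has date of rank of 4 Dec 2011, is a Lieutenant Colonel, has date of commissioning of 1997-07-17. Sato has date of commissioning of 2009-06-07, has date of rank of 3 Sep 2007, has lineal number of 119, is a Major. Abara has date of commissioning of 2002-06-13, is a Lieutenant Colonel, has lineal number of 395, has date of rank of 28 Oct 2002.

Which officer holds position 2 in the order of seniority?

By date of rank (earlier first): Abara (28 Oct 2002); then Szabo (24 Oct 2006); then Ferreira and Sato (both 3 Sep 2007); then Adeyemi and Oyelaran (both 4 Dec 2011).
Ferreira and Sato both have lineal number 119, so the next rule applies.
Ferreira and Sato are each Major, so the next rule applies.
Among Ferreira and Sato, alphabetically by surname: Ferreira before Sato.
Adeyemi and Oyelaran both have lineal number 286, so the next rule applies.
Adeyemi and Oyelaran are each Lieutenant Colonel, so the next rule applies.
Among Adeyemi and Oyelaran, alphabetically by surname: Adeyemi before Oyelaran.
Order: Abara, Szabo, Ferreira, Sato, Adeyemi, Oyelaran.

Szabo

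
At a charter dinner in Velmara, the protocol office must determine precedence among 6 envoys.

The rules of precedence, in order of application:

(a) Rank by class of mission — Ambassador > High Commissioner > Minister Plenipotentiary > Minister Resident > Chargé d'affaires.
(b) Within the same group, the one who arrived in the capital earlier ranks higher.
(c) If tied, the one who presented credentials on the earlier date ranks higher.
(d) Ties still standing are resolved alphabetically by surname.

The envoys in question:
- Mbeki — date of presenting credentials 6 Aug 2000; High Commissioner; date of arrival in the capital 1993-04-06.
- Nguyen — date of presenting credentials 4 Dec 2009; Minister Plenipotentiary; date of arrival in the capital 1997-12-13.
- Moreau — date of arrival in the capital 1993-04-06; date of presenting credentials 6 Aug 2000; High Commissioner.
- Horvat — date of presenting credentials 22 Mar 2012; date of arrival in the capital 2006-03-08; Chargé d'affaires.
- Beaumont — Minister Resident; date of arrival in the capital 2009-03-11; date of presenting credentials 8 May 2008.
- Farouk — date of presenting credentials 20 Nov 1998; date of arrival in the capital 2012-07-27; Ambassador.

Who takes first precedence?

By class of mission: Farouk (Ambassador); then Mbeki and Moreau (High Commissioner); then Nguyen (Minister Plenipotentiary); then Beaumont (Minister Resident); then Horvat (Chargé d'affaires).
Mbeki and Moreau both have date of arrival in the capital 1993-04-06, so the next rule applies.
Mbeki and Moreau both have date of presenting credentials 6 Aug 2000, so the next rule applies.
Among Mbeki and Moreau, alphabetically by surname: Mbeki before Moreau.
Order: Farouk, Mbeki, Moreau, Nguyen, Beaumont, Horvat.

Farouk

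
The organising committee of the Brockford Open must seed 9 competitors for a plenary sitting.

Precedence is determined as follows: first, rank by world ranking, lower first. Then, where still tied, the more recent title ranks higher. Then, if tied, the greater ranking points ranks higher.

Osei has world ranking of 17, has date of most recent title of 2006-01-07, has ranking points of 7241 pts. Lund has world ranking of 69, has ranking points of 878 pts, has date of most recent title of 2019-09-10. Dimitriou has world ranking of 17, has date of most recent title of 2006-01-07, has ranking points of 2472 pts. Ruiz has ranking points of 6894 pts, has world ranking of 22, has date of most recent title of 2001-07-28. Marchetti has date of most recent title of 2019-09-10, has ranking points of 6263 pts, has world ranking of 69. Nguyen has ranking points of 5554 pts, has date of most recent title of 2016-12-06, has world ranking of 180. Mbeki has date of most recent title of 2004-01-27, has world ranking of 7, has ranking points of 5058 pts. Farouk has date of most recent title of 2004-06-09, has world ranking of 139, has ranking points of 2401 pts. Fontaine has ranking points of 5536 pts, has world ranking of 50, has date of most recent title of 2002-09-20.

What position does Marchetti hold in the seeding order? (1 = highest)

6

By world ranking (lower first): Mbeki (7); then Osei and Dimitriou (both 17); then Ruiz (22); then Fontaine (50); then Marchetti and Lund (both 69); then Farouk (139); then Nguyen (180).
Osei and Dimitriou both have date of most recent title 2006-01-07, so the next rule applies.
Among Osei and Dimitriou, by ranking points (higher first): Osei (7241 pts) before Dimitriou (2472 pts).
Marchetti and Lund both have date of most recent title 2019-09-10, so the next rule applies.
Among Marchetti and Lund, by ranking points (higher first): Marchetti (6263 pts) before Lund (878 pts).
Order: Mbeki, Osei, Dimitriou, Ruiz, Fontaine, Marchetti, Lund, Farouk, Nguyen. So position 6.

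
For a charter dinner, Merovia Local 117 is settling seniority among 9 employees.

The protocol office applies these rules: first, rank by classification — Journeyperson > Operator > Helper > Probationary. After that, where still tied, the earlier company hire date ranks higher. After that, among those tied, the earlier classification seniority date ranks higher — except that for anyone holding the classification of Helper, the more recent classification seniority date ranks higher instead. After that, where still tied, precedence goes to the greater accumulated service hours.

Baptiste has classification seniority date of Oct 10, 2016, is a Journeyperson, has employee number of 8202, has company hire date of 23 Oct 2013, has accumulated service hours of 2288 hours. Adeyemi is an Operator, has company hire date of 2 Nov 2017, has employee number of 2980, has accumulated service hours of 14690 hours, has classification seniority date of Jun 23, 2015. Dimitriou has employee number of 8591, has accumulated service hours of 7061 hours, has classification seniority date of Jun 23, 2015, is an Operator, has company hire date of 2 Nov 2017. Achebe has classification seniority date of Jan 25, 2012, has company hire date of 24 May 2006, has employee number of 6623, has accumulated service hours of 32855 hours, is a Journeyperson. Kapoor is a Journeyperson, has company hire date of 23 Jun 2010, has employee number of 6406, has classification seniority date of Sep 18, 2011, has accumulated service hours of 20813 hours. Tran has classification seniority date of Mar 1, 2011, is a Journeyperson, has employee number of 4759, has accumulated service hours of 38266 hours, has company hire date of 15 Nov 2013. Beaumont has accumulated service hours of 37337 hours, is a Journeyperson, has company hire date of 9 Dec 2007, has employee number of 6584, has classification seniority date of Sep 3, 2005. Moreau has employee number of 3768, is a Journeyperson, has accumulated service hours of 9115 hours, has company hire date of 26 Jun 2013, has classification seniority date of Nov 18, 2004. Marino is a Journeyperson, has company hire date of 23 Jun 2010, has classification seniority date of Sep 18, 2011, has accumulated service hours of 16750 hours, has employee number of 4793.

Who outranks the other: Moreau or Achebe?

By classification: Achebe, Beaumont, Kapoor, Marino, Moreau, Baptiste and Tran (Journeyperson); then Adeyemi and Dimitriou (Operator).
Among Achebe, Beaumont, Kapoor, Marino, Moreau, Baptiste and Tran, by company hire date (earlier first): Achebe (24 May 2006) before Beaumont (9 Dec 2007) before Kapoor and Marino (23 Jun 2010) before Moreau (26 Jun 2013) before Baptiste (23 Oct 2013) before Tran (15 Nov 2013).
Kapoor and Marino both have classification seniority date Sep 18, 2011, so the next rule applies.
Among Kapoor and Marino, by accumulated service hours (higher first): Kapoor (20813 hours) before Marino (16750 hours).
Adeyemi and Dimitriou both have company hire date 2 Nov 2017, so the next rule applies.
Adeyemi and Dimitriou both have classification seniority date Jun 23, 2015, so the next rule applies.
Among Adeyemi and Dimitriou, by accumulated service hours (higher first): Adeyemi (14690 hours) before Dimitriou (7061 hours).
So Achebe takes precedence.

Achebe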